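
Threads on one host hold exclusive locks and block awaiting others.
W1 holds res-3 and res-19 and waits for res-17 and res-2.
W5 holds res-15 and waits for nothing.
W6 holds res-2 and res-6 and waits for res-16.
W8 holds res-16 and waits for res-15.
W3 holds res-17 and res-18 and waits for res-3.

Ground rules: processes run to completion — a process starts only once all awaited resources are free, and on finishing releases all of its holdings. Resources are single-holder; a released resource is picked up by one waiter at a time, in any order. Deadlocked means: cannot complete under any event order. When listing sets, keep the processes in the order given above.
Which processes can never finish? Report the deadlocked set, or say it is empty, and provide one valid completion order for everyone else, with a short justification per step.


The deadlocked set is W1 and W3.
Key observation: along W1 -> W3 -> W1, each member waits on what the next one holds — a deadlock; no other process is dragged down with it.
One completion order for the rest: W5, W8, W6.
Walking it through:
  W5: no waits; runs immediately, freeing res-15
  W8 waits on res-15 — all released -> runs and releases res-16
  W6 waits on res-16 — all released -> runs and releases res-2 and res-6


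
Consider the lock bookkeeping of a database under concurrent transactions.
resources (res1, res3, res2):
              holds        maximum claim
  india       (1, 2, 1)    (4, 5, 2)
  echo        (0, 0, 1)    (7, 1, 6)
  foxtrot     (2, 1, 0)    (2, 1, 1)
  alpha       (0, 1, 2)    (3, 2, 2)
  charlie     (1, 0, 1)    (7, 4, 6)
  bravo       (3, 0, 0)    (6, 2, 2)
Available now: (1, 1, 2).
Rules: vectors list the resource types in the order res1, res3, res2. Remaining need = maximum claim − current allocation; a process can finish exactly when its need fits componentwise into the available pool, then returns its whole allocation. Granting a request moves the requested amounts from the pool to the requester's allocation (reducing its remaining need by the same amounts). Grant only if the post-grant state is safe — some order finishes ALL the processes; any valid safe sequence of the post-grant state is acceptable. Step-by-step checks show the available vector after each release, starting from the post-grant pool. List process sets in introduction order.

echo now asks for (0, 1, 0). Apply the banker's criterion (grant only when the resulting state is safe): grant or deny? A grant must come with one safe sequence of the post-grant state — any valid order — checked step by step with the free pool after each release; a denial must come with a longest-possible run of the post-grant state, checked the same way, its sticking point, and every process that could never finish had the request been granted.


DENY — the pretend-granted state is unsafe.
Key observation: after foxtrot, alpha, bravo the pool peaks at (6, 2, 4), and each blocked process is short somewhere: india on res3; echo on res1, res2; charlie on res3, res2.
After a pretend grant, a maximal execution: foxtrot, alpha, bravo — then nothing else fits. Verifying each step:
  pool = (1, 0, 2)
  run foxtrot (needs (0, 0, 1), free (1, 0, 2)); after release of (2, 1, 0) the pool is (3, 1, 2)
  run alpha (needs (3, 1, 0), free (3, 1, 2)); after release of (0, 1, 2) the pool is (3, 2, 4)
  run bravo (needs (3, 2, 2), free (3, 2, 4)); after release of (3, 0, 0) the pool is (6, 2, 4)
  blocked: india wants (3, 3, 1), pool (6, 2, 4) — not enough res3
  blocked: echo wants (7, 0, 5), pool (6, 2, 4) — not enough res1 and res2
  blocked: charlie wants (6, 4, 5), pool (6, 2, 4) — not enough res3 and res2
Had the request been granted, india, echo and charlie could never finish.


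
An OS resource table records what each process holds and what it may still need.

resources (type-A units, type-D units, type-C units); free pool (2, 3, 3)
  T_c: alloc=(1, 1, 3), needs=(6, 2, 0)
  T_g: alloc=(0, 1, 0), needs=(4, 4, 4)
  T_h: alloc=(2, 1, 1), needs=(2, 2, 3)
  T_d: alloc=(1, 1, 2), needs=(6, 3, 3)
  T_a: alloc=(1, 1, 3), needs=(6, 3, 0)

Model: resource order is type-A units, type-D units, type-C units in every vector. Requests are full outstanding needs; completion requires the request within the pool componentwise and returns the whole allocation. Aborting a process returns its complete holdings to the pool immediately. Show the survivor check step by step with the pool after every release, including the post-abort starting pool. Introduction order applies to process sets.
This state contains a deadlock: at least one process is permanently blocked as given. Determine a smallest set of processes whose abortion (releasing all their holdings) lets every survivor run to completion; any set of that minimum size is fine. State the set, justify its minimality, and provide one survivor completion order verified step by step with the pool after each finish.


The answer: abort T_d and T_a.
Key observation: the deadlocked T_c becomes finishable only because T_d and T_a released (2, 2, 5); it completes at step 3 below.
Why nothing smaller works — every single abort fails: T_c alone leaves T_d blocked (short on type-A units); T_g alone leaves T_c blocked (short on type-A units); T_h alone leaves T_c blocked (short on type-A units); T_d alone leaves T_c blocked (short on type-A units); T_a alone leaves T_c blocked (short on type-A units).
The survivors complete as T_g, T_h, T_c. Step-by-step check (starting from the post-abort pool):
  pool = (4, 5, 8)
  T_g: need (4, 4, 4) fits (4, 5, 8); releases (0, 1, 0), pool now (4, 6, 8)
  T_h: need (2, 2, 3) fits (4, 6, 8); releases (2, 1, 1), pool now (6, 7, 9)
  T_c: need (6, 2, 0) fits (6, 7, 9); releases (1, 1, 3), pool now (7, 8, 12)


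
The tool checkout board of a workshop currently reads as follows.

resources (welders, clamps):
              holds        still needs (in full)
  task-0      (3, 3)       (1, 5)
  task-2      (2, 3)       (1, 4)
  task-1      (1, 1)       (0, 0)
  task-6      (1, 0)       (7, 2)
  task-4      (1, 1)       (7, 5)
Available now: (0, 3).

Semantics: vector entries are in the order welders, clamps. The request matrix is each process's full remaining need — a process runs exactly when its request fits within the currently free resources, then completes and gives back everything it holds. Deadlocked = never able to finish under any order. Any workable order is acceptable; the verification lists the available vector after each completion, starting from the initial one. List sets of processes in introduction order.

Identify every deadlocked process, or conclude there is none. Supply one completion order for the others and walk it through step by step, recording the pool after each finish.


The deadlocked set is task-6 and task-4.
Key observation: the wall is welders: completing task-1, task-2, task-0 brings the pool only to (6, 10), and all the rest need more.
A valid finishing order for the others: task-1, task-2, task-0. Step-by-step check:
  pool = (0, 3)
  task-1 needs (0, 0) <= (0, 3) -> finishes; pool += (1, 1) = (1, 4)
  task-2 needs (1, 4) <= (1, 4) -> finishes; pool += (2, 3) = (3, 7)
  task-0 needs (1, 5) <= (3, 7) -> finishes; pool += (3, 3) = (6, 10)
The stuck group stays short no matter what:
  task-6 cannot run: need (7, 2) vs free (6, 10) (insufficient welders)
  task-4 cannot run: need (7, 5) vs free (6, 10) (insufficient welders)


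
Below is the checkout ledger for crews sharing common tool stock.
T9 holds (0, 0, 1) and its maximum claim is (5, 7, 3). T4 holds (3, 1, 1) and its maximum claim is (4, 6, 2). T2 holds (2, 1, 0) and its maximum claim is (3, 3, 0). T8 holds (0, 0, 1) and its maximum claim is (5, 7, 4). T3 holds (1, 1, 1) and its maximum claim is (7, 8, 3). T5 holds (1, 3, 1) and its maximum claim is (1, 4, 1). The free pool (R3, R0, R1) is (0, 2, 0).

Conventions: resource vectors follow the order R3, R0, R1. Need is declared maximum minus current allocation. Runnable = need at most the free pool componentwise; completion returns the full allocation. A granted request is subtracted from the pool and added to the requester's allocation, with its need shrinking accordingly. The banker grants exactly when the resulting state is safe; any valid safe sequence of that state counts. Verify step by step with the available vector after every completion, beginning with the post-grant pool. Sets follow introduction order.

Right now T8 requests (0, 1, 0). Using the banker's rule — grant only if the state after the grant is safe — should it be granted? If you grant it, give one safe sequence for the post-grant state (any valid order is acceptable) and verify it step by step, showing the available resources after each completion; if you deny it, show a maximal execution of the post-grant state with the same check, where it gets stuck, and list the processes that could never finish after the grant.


DENY. Granting would leave the state unsafe.
Key observation: after T5, T2, T4 the pool peaks at (6, 6, 2), and each blocked process is short somewhere: T9 on R0; T8 on R1; T3 on R0.
After a pretend grant, a maximal execution: T5, T2, T4 — then nothing else fits. Walking it through:
  pool = (0, 1, 0)
  run T5 (needs (0, 1, 0), free (0, 1, 0)); after release of (1, 3, 1) the pool is (1, 4, 1)
  run T2 (needs (1, 2, 0), free (1, 4, 1)); after release of (2, 1, 0) the pool is (3, 5, 1)
  run T4 (needs (1, 5, 1), free (3, 5, 1)); after release of (3, 1, 1) the pool is (6, 6, 2)
  blocked: T9 wants (5, 7, 2), pool (6, 6, 2) — not enough R0
  blocked: T8 wants (5, 6, 3), pool (6, 6, 2) — not enough R1
  blocked: T3 wants (6, 7, 2), pool (6, 6, 2) — not enough R0
Processes that could never finish after the grant: T9, T8 and T3.


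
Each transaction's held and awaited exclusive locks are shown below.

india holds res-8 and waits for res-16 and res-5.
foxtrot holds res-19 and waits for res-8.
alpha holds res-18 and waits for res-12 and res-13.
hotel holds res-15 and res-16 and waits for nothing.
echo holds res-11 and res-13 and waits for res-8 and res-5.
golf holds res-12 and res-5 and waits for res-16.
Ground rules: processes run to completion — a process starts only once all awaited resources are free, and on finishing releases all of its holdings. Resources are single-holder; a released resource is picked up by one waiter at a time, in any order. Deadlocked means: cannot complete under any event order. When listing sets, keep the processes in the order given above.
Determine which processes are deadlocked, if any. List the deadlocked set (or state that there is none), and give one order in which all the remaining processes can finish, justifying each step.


Nothing here is deadlocked.
Key observation: no waiting chain loops back on itself — every chain ends at a process that waits on nothing, so everyone eventually runs.
One completion order for the rest: hotel, golf, india, foxtrot, echo, alpha.
Walking it through:
  run hotel (it waits on nothing); releases res-15 and res-16
  golf: everything it awaited (res-16) is free; runs, freeing res-12 and res-5
  india: everything it awaited (res-16 and res-5) is free; runs, freeing res-8
  foxtrot: everything it awaited (res-8) is free; runs, freeing res-19
  echo: everything it awaited (res-8 and res-5) is free; runs, freeing res-11 and res-13
  alpha: everything it awaited (res-12 and res-13) is free; runs, freeing res-18


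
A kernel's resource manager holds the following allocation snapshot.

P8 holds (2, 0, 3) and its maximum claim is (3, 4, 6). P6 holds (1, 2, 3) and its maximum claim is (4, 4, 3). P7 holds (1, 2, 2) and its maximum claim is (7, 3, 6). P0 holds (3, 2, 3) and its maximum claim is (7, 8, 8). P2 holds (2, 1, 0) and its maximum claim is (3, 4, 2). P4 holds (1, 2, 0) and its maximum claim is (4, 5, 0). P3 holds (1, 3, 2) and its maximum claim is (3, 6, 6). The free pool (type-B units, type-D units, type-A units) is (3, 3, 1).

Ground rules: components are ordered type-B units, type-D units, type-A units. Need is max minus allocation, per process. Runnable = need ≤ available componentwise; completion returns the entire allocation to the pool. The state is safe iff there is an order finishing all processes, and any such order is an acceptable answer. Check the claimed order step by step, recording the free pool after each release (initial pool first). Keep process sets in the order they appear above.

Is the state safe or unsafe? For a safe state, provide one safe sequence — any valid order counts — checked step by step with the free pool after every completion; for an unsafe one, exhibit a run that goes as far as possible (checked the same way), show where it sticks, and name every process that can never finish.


SAFE, for example via the order P6, P8, P3, P7, P0, P2, P4.
Key observation: reading the order forward, P6 is the first process whose need (3, 2, 0) meets the free pool (3, 3, 1) exactly on a resource it requests.
Step-by-step check:
  pool = (3, 3, 1)
  run P6 (needs (3, 2, 0), free (3, 3, 1)); after release of (1, 2, 3) the pool is (4, 5, 4)
  run P8 (needs (1, 4, 3), free (4, 5, 4)); after release of (2, 0, 3) the pool is (6, 5, 7)
  run P3 (needs (2, 3, 4), free (6, 5, 7)); after release of (1, 3, 2) the pool is (7, 8, 9)
  run P7 (needs (6, 1, 4), free (7, 8, 9)); after release of (1, 2, 2) the pool is (8, 10, 11)
  run P0 (needs (4, 6, 5), free (8, 10, 11)); after release of (3, 2, 3) the pool is (11, 12, 14)
  run P2 (needs (1, 3, 2), free (11, 12, 14)); after release of (2, 1, 0) the pool is (13, 13, 14)
  run P4 (needs (3, 3, 0), free (13, 13, 14)); after release of (1, 2, 0) the pool is (14, 15, 14)


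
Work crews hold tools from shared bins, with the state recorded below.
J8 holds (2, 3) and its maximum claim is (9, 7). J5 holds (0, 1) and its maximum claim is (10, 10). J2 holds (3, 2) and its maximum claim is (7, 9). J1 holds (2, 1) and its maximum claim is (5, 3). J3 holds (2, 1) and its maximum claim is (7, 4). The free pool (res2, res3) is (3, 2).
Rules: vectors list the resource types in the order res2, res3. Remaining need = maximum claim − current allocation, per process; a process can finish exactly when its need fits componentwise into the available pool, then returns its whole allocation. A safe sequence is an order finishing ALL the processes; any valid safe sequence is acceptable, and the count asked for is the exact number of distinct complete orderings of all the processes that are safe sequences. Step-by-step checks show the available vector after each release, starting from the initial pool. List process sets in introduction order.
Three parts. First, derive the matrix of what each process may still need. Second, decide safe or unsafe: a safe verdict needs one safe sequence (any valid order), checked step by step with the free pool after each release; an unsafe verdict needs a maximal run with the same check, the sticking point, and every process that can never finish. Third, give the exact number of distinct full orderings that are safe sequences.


(1) Need matrix, components ordered res2, res3:
  J8: (7, 4)
  J5: (10, 9)
  J2: (4, 7)
  J1: (3, 2)
  J3: (5, 3)
(2) The state is SAFE; one workable sequence: J1, J3, J8, J2, J5.
Key observation: the order's first zero-slack moment is J1 ((3, 2) needed, (3, 2) free — a requested resource with nothing to spare).
Walking it through:
  pool = (3, 2)
  J1: need (3, 2) fits (3, 2); releases (2, 1), pool now (5, 3)
  J3: need (5, 3) fits (5, 3); releases (2, 1), pool now (7, 4)
  J8: need (7, 4) fits (7, 4); releases (2, 3), pool now (9, 7)
  J2: need (4, 7) fits (9, 7); releases (3, 2), pool now (12, 9)
  J5: need (10, 9) fits (12, 9); releases (0, 1), pool now (12, 10)
(3) Exactly 1 of the possible complete orderings is a safe sequence.


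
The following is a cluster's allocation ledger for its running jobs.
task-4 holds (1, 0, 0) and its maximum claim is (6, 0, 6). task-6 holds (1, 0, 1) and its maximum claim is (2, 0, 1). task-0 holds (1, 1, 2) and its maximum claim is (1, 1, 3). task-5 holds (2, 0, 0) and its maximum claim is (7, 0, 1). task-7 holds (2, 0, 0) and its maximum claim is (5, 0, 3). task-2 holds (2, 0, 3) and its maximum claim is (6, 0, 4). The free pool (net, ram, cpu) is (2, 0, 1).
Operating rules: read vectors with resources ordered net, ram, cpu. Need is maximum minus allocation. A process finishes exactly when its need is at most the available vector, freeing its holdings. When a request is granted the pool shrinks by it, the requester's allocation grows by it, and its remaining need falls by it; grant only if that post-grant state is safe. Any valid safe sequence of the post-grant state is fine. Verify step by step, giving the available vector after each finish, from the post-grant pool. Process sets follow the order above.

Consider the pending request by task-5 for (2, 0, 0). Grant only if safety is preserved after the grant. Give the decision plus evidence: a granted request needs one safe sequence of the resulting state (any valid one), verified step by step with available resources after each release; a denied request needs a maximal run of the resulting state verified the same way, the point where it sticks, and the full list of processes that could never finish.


DENY: after the grant no complete ordering would exist.
Key observation: after task-0, task-6 complete, (2, 1, 4) is the best the pool ever gets, yet each leftover process wants more net.
After a pretend grant, a maximal execution: task-0, task-6 — then nothing else fits. Verifying each step:
  pool = (0, 0, 1)
  task-0: need (0, 0, 1) fits (0, 0, 1); releases (1, 1, 2), pool now (1, 1, 3)
  task-6: need (1, 0, 0) fits (1, 1, 3); releases (1, 0, 1), pool now (2, 1, 4)
  task-4 cannot run: need (5, 0, 6) vs free (2, 1, 4) (insufficient net and cpu)
  task-5 cannot run: need (3, 0, 1) vs free (2, 1, 4) (insufficient net)
  task-7 cannot run: need (3, 0, 3) vs free (2, 1, 4) (insufficient net)
  task-2 cannot run: need (4, 0, 1) vs free (2, 1, 4) (insufficient net)
Had the request been granted, task-4, task-5, task-7 and task-2 could never finish.


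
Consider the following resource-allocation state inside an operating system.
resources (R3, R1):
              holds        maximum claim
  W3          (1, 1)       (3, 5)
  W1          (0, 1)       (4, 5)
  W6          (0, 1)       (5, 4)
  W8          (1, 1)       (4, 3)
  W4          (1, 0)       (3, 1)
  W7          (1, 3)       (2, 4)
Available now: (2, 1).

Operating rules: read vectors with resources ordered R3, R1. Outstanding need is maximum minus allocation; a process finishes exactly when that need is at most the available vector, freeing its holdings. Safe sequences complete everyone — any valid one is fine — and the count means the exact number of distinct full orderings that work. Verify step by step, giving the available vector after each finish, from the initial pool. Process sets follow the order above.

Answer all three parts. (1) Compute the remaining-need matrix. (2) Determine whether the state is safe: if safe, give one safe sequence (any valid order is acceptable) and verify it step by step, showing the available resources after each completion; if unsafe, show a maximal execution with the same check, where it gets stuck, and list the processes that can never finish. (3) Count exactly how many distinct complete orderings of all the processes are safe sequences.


(1) Outstanding need per process (order R3, R1):
  W3: (2, 4)
  W1: (4, 4)
  W6: (5, 3)
  W8: (3, 2)
  W4: (2, 1)
  W7: (1, 1)
(2) SAFE, for example via the order W7, W3, W4, W8, W6, W1.
Key observation: W7 is the earliest step where a requested resource binds exactly: need (1, 1), pool (2, 1) at its turn.
Walking it through:
  pool = (2, 1)
  W7: need (1, 1) fits (2, 1); releases (1, 3), pool now (3, 4)
  W3: need (2, 4) fits (3, 4); releases (1, 1), pool now (4, 5)
  W4: need (2, 1) fits (4, 5); releases (1, 0), pool now (5, 5)
  W8: need (3, 2) fits (5, 5); releases (1, 1), pool now (6, 6)
  W6: need (5, 3) fits (6, 6); releases (0, 1), pool now (6, 7)
  W1: need (4, 4) fits (6, 7); releases (0, 1), pool now (6, 8)
(3) Exactly 64 of the possible complete orderings are safe sequences.


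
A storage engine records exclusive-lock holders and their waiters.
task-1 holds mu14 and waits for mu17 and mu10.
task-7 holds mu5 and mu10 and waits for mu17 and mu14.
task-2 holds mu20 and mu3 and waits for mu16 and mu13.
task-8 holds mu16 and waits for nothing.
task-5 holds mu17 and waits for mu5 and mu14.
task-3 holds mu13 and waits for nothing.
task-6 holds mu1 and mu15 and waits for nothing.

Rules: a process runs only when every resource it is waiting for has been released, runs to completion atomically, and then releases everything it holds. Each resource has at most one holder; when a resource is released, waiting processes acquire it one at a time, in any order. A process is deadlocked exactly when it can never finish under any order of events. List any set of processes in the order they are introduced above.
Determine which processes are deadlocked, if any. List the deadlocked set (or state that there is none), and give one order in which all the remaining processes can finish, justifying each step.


The deadlocked set is task-1, task-7 and task-5.
Key observation: the loop task-1 -> task-7 -> task-1 blocks itself forever; task-5 is caught in further circular waits.
A valid finishing order for the others: task-3, task-8, task-6, task-2.
Check, step by step:
  task-3: no waits; runs immediately, freeing mu13
  task-8: no waits; runs immediately, freeing mu16
  task-6: no waits; runs immediately, freeing mu1 and mu15
  run task-2 (all its waits — mu16 and mu13 — are resolved); releases mu20 and mu3


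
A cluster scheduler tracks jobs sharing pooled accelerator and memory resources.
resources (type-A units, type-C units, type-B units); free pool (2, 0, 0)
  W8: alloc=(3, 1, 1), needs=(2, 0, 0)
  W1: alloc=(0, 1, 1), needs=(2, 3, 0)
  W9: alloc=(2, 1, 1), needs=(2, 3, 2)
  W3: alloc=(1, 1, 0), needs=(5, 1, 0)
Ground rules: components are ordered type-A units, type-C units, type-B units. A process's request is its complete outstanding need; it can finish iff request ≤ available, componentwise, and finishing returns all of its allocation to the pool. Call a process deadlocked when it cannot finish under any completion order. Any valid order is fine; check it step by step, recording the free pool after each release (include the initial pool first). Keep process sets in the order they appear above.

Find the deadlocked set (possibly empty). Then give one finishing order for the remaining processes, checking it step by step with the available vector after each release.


The deadlocked set is W1 and W9.
Key observation: no order helps: past W8, W3, the free pool tops out at (6, 2, 1), below what each blocked process needs in type-C units.
The rest can finish in the order W8, W3. Walking it through:
  pool = (2, 0, 0)
  W8 needs (2, 0, 0) <= (2, 0, 0) -> finishes; pool += (3, 1, 1) = (5, 1, 1)
  W3 needs (5, 1, 0) <= (5, 1, 1) -> finishes; pool += (1, 1, 0) = (6, 2, 1)
None of the blocked processes ever fits:
  blocked: W1 wants (2, 3, 0), pool (6, 2, 1) — not enough type-C units
  blocked: W9 wants (2, 3, 2), pool (6, 2, 1) — not enough type-C units and type-B units


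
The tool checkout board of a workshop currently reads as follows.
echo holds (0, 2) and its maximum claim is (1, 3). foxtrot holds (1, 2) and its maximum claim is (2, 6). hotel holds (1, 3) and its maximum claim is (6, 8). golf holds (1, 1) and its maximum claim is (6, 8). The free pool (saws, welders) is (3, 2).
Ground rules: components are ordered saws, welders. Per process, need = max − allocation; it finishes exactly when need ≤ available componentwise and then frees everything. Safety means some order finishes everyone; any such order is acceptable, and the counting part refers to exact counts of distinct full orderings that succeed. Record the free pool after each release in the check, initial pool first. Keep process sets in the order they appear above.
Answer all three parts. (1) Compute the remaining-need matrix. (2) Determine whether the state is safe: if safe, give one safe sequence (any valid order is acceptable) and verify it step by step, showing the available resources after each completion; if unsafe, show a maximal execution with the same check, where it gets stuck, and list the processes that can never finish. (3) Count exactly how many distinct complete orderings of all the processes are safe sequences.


(1) Outstanding need per process (order saws, welders):
  echo: (1, 1)
  foxtrot: (1, 4)
  hotel: (5, 5)
  golf: (5, 7)
(2) UNSAFE — no complete ordering exists.
Key observation: the wall is saws: completing echo, foxtrot brings the pool only to (4, 6), and all the rest need more.
The run echo, foxtrot cannot be extended any further. Step-by-step check:
  pool = (3, 2)
  echo needs (1, 1) <= (3, 2) -> finishes; pool += (0, 2) = (3, 4)
  foxtrot needs (1, 4) <= (3, 4) -> finishes; pool += (1, 2) = (4, 6)
  blocked: hotel wants (5, 5), pool (4, 6) — not enough saws
  blocked: golf wants (5, 7), pool (4, 6) — not enough saws and welders
Never able to finish: hotel and golf.
(3) Precisely 0 of the possible complete orderings are safe sequences.


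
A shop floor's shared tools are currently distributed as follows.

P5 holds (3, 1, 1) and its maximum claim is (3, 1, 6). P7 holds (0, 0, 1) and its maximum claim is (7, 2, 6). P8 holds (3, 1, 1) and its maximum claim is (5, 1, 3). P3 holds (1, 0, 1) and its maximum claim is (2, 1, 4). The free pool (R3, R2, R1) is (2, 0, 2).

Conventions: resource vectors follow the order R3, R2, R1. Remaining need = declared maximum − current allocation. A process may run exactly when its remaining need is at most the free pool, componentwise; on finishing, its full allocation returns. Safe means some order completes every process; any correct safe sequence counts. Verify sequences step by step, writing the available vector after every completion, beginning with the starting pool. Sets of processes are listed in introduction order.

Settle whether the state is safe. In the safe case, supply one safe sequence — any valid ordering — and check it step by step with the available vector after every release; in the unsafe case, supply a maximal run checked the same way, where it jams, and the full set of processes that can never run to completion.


UNSAFE — no complete ordering exists.
Key observation: R1 is the bottleneck — with P8, P3 done the pool holds (6, 1, 4), short of every remaining need.
A maximal execution: P8, P3 — then nothing else fits. Check, step by step:
  pool = (2, 0, 2)
  P8 needs (2, 0, 2) <= (2, 0, 2) -> finishes; pool += (3, 1, 1) = (5, 1, 3)
  P3 needs (1, 1, 3) <= (5, 1, 3) -> finishes; pool += (1, 0, 1) = (6, 1, 4)
  P5 cannot run: need (0, 0, 5) vs free (6, 1, 4) (insufficient R1)
  P7 cannot run: need (7, 2, 5) vs free (6, 1, 4) (insufficient R3, R2 and R1)
Permanently blocked: P5 and P7.


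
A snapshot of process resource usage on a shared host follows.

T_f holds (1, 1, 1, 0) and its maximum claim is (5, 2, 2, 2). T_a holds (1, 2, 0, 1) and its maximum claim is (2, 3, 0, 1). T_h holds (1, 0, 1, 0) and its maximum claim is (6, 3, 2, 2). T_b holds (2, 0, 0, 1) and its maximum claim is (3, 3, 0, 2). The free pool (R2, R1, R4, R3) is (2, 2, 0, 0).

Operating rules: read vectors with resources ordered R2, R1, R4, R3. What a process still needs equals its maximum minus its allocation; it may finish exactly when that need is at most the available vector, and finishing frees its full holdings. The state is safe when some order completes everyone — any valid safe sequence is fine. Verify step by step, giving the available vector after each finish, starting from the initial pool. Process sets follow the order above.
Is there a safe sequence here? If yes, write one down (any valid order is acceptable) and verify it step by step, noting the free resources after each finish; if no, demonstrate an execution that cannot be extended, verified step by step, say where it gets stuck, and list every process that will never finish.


UNSAFE.
Key observation: T_a, T_b can finish, but then (5, 4, 0, 2) is all there is, and the blocked group's R4 demands exceed it.
The run T_a, T_b cannot be extended any further. Verifying each step:
  pool = (2, 2, 0, 0)
  T_a: need (1, 1, 0, 0) fits (2, 2, 0, 0); releases (1, 2, 0, 1), pool now (3, 4, 0, 1)
  T_b: need (1, 3, 0, 1) fits (3, 4, 0, 1); releases (2, 0, 0, 1), pool now (5, 4, 0, 2)
  T_f cannot run: need (4, 1, 1, 2) vs free (5, 4, 0, 2) (insufficient R4)
  T_h cannot run: need (5, 3, 1, 2) vs free (5, 4, 0, 2) (insufficient R4)
Never able to finish: T_f and T_h.


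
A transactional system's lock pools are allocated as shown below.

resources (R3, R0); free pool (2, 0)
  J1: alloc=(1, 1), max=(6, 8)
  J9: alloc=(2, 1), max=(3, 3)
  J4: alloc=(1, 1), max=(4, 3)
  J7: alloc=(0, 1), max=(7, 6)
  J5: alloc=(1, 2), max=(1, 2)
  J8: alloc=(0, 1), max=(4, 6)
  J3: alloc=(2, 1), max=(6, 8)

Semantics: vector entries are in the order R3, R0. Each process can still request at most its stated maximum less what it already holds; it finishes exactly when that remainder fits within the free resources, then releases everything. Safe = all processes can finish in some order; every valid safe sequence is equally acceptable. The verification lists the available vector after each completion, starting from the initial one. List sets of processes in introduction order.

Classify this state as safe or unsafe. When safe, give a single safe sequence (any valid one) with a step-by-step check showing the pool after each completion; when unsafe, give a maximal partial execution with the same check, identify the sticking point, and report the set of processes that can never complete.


The state is UNSAFE.
Key observation: no order helps: past J5, J9, J4, the free pool tops out at (6, 4), below what each blocked process needs in R0.
Going as far as possible: J5, J9, J4; after that, nothing fits. Step-by-step check:
  pool = (2, 0)
  J5: need (0, 0) fits (2, 0); releases (1, 2), pool now (3, 2)
  J9: need (1, 2) fits (3, 2); releases (2, 1), pool now (5, 3)
  J4: need (3, 2) fits (5, 3); releases (1, 1), pool now (6, 4)
  J1 still needs (5, 7) but only (6, 4) is free — short on R0
  J7 still needs (7, 5) but only (6, 4) is free — short on R3 and R0
  J8 still needs (4, 5) but only (6, 4) is free — short on R0
  J3 still needs (4, 7) but only (6, 4) is free — short on R0
Processes that can never finish: J1, J7, J8 and J3.


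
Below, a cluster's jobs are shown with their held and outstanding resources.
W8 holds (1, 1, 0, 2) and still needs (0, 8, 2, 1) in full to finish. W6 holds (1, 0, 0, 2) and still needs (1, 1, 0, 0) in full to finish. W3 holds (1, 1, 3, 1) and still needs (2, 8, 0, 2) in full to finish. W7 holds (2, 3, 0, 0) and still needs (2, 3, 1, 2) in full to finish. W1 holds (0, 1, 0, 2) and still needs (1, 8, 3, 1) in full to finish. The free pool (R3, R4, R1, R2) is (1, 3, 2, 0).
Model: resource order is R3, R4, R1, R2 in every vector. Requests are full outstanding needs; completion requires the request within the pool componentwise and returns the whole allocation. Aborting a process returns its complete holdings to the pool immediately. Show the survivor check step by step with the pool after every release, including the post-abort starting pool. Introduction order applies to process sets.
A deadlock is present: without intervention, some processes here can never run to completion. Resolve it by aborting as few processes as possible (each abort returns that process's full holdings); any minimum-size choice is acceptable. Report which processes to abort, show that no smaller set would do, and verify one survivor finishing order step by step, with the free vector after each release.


Minimum abort set: W8 and W3.
Key observation: the deadlocked W1 becomes finishable only because W8 and W3 released (2, 2, 3, 3); it completes at step 2 below.
Minimality, checking each single-abort alternative: W8 alone leaves W3 blocked (short on R4); W6 alone leaves W8 blocked (short on R4); W3 alone leaves W8 blocked (short on R4); W7 alone leaves W8 blocked (short on R4); W1 alone leaves W8 blocked (short on R4).
Survivors finish in the order: W7, W1, W6. Verifying each step (pool after the aborts first):
  pool = (3, 5, 5, 3)
  W7: need (2, 3, 1, 2) fits (3, 5, 5, 3); releases (2, 3, 0, 0), pool now (5, 8, 5, 3)
  W1: need (1, 8, 3, 1) fits (5, 8, 5, 3); releases (0, 1, 0, 2), pool now (5, 9, 5, 5)
  W6: need (1, 1, 0, 0) fits (5, 9, 5, 5); releases (1, 0, 0, 2), pool now (6, 9, 5, 7)


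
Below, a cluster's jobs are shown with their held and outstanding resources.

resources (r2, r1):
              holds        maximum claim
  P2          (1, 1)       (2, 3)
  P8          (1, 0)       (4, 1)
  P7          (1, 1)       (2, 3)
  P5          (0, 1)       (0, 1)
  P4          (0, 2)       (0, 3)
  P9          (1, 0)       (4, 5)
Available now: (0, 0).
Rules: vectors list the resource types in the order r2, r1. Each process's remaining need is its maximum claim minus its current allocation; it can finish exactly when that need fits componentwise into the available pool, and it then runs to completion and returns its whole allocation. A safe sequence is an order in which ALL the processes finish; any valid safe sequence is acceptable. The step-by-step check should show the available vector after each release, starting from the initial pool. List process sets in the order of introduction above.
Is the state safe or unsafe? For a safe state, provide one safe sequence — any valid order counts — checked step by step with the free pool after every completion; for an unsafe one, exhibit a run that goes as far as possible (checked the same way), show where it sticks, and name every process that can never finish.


The state is UNSAFE.
Key observation: no order helps: past P5, P4, the free pool tops out at (0, 3), below what each blocked process needs in r2.
A maximal execution: P5, P4 — then nothing else fits. Step-by-step check:
  pool = (0, 0)
  P5 needs (0, 0) <= (0, 0) -> finishes; pool += (0, 1) = (0, 1)
  P4 needs (0, 1) <= (0, 1) -> finishes; pool += (0, 2) = (0, 3)
  P2 still needs (1, 2) but only (0, 3) is free — short on r2
  P8 still needs (3, 1) but only (0, 3) is free — short on r2
  P7 still needs (1, 2) but only (0, 3) is free — short on r2
  P9 still needs (3, 5) but only (0, 3) is free — short on r2 and r1
Permanently blocked: P2, P8, P7 and P9.


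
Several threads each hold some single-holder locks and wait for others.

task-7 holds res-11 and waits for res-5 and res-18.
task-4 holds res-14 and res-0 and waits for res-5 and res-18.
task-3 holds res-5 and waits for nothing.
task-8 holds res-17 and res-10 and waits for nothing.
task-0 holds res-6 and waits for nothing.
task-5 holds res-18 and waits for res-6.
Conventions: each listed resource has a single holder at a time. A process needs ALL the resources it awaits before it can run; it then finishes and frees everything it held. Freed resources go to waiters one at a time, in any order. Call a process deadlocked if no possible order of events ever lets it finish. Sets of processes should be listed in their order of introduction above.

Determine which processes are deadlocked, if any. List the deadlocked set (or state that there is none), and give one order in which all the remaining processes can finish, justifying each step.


Nothing here is deadlocked.
Key observation: all waits point, directly or indirectly, at processes that can finish, so nothing is permanently blocked.
The rest can finish in the order task-0, task-5, task-3, task-4, task-8, task-7.
Check, step by step:
  run task-0 (it waits on nothing); releases res-6
  run task-5 (all its waits — res-6 — are resolved); releases res-18
  run task-3 (it waits on nothing); releases res-5
  run task-4 (all its waits — res-5 and res-18 — are resolved); releases res-14 and res-0
  run task-8 (it waits on nothing); releases res-17 and res-10
  run task-7 (all its waits — res-5 and res-18 — are resolved); releases res-11


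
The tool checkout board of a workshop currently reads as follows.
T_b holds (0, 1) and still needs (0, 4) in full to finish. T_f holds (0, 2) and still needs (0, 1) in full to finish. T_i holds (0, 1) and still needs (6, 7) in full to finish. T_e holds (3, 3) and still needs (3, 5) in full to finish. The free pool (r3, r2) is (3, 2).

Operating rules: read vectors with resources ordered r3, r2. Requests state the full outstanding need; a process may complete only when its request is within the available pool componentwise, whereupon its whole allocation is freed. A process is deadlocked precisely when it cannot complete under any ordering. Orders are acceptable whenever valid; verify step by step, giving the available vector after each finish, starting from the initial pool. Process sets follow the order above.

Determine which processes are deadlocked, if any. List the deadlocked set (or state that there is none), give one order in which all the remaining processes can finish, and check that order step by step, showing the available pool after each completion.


No process is deadlocked.
Key observation: starting with T_f, each completion frees enough for the next — no one is permanently blocked.
The rest can finish in the order T_f, T_b, T_e, T_i. Walking it through:
  pool = (3, 2)
  T_f: need (0, 1) fits (3, 2); releases (0, 2), pool now (3, 4)
  T_b: need (0, 4) fits (3, 4); releases (0, 1), pool now (3, 5)
  T_e: need (3, 5) fits (3, 5); releases (3, 3), pool now (6, 8)
  T_i: need (6, 7) fits (6, 8); releases (0, 1), pool now (6, 9)


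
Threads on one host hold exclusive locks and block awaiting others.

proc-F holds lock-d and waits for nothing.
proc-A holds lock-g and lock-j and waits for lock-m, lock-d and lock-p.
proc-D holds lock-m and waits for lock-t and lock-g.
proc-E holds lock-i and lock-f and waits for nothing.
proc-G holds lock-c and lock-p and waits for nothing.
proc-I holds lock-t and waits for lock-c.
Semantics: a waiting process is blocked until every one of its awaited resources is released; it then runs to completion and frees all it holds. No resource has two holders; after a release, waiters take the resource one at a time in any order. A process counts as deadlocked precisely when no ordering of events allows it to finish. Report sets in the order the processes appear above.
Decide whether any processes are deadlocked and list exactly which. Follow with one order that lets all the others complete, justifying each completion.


The deadlocked set is proc-A and proc-D.
Key observation: nobody on the ring proc-A -> proc-D -> proc-A can start until another member finishes, which never happens; no other process is dragged down with it.
A valid finishing order for the others: proc-E, proc-G, proc-F, proc-I.
Walking it through:
  proc-E waits on nothing -> runs at once and releases lock-i and lock-f
  proc-G waits on nothing -> runs at once and releases lock-c and lock-p
  proc-F waits on nothing -> runs at once and releases lock-d
  proc-I: everything it awaited (lock-c) is free; runs, freeing lock-t


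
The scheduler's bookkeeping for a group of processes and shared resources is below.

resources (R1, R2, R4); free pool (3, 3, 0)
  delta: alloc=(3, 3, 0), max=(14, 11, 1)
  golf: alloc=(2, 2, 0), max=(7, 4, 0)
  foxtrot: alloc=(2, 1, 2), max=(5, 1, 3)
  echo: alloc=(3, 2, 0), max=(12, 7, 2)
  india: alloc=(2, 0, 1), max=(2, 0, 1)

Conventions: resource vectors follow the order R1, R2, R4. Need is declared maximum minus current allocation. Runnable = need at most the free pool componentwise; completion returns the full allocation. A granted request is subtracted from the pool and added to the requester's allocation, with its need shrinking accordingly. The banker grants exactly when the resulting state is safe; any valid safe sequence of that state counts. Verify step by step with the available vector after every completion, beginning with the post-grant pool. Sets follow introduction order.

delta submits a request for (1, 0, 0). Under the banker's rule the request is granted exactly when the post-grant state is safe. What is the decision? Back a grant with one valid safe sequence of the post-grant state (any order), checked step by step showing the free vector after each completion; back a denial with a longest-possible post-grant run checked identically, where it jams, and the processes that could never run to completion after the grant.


DENY. Granting would leave the state unsafe.
Key observation: even finishing india, foxtrot, golf leaves just (8, 6, 3) free — too little R1 for any of the remaining processes.
After a pretend grant, a maximal execution: india, foxtrot, golf — then nothing else fits. Check, step by step:
  pool = (2, 3, 0)
  india needs (0, 0, 0) <= (2, 3, 0) -> finishes; pool += (2, 0, 1) = (4, 3, 1)
  foxtrot needs (3, 0, 1) <= (4, 3, 1) -> finishes; pool += (2, 1, 2) = (6, 4, 3)
  golf needs (5, 2, 0) <= (6, 4, 3) -> finishes; pool += (2, 2, 0) = (8, 6, 3)
  delta cannot run: need (10, 8, 1) vs free (8, 6, 3) (insufficient R1 and R2)
  echo cannot run: need (9, 5, 2) vs free (8, 6, 3) (insufficient R1)
Processes that could never finish after the grant: delta and echo.
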